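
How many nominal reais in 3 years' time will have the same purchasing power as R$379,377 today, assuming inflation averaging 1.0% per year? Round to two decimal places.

R$390,872.50

Cumulative price-level factor: (1+1.0%)^3 = 1.030301.
The nominal amount required is R$379,377 scaled up by that factor.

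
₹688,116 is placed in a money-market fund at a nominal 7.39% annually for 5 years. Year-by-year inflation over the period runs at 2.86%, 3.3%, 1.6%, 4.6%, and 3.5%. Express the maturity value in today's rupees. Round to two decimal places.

Nominal value at maturity: ₹688,116 × (1 + 7.39%)^5 ≈ ₹982,835.58.
Price-level factor over 5 years: 1.0286 × 1.033 × 1.016 × 1.046 × 1.035 ≈ 1.1687256720.
The maturity value deflated by that factor is the answer in today's purchasing power.

₹840,946.34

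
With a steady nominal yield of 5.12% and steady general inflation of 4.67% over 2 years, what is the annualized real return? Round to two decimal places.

0.43%

With constant rates the annual real return is the same each year: (1+5.12%)/(1+4.67%) − 1 = 0.00430.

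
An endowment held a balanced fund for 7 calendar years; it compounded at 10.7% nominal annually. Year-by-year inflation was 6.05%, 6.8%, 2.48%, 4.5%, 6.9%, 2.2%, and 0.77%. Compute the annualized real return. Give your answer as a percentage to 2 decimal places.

Cumulative inflation factor: 1.0605 × 1.068 × 1.0248 × 1.045 × 1.069 × 1.022 × 1.0077 ≈ 1.33536.
Nominal growth factor: 2.03720. Real growth factor = 2.03720 / 1.33536 ≈ 1.52558.
Annualized: 1.52558^(1/7) − 1 ≈ 0.06220.

6.22%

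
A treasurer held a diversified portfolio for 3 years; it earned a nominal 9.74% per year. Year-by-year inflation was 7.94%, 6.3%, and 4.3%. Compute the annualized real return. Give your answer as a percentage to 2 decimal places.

Cumulative inflation factor: 1.0794 × 1.063 × 1.043 ≈ 1.19674.
Nominal growth factor: 1.32158. Real growth factor = 1.32158 / 1.19674 ≈ 1.10432.
Annualized: 1.10432^(1/3) − 1 ≈ 0.03363.

3.36%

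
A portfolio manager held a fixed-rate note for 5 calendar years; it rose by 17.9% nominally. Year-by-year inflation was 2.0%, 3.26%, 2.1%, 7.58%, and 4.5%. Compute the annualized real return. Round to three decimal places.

Cumulative inflation factor: 1.020 × 1.0326 × 1.021 × 1.0758 × 1.045 ≈ 1.20894.
Nominal growth factor: 1.17900. Real growth factor = 1.17900 / 1.20894 ≈ 0.97523.
Annualized: 0.97523^(1/5) − 1 ≈ -0.00500.

-0.500%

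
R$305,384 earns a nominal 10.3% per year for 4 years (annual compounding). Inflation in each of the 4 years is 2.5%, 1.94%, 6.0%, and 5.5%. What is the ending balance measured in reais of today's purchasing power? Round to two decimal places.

Nominal value at maturity: R$305,384 × (1 + 10.3%)^4 ≈ R$452,010.30.
Price-level factor over 4 years: 1.025 × 1.0194 × 1.060 × 1.055 = 1.1684948955.
Dividing the nominal maturity value by the price-level factor gives the value in today's money.

R$386,831.21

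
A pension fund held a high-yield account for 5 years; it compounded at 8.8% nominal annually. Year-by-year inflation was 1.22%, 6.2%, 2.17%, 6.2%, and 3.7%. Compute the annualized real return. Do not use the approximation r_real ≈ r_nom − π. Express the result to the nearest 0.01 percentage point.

4.74%

Cumulative inflation factor: 1.0122 × 1.062 × 1.0217 × 1.062 × 1.037 ≈ 1.20953.
Nominal growth factor: 1.52456. Real growth factor = 1.52456 / 1.20953 ≈ 1.26045.
Annualized: 1.26045^(1/5) − 1 ≈ 0.04738.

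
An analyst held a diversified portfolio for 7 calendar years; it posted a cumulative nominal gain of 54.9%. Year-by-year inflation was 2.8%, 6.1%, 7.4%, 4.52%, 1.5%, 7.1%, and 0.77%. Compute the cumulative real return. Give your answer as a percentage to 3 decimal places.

Cumulative inflation factor: 1.028 × 1.061 × 1.074 × 1.0452 × 1.015 × 1.071 × 1.0077 ≈ 1.34122.
Nominal growth factor: 1.54900. Real growth factor = 1.54900 / 1.34122 ≈ 1.15492.
Total real return ≈ 15.4921%.

15.492%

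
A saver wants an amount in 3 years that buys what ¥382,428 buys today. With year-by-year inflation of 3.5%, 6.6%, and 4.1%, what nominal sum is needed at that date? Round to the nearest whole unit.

Cumulative price-level factor: 1.035 × 1.066 × 1.041 = 1.14854571.
The nominal amount required is ¥382,428 scaled up by that factor.

¥439,236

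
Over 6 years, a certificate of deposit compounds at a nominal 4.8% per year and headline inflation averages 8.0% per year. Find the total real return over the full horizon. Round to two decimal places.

The annual real rate is (1+4.8%)/(1+8.0%) − 1 = -2.9630%.
Compounded over 6 years: (1 + -0.029630)^6 − 1 ≈ -0.16512.

-16.51%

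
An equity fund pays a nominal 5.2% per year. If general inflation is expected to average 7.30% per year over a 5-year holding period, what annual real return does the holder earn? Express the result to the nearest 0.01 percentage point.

-1.96%

With constant rates the annual real return is the same each year: (1+5.2%)/(1+7.30%) − 1 = -0.01957.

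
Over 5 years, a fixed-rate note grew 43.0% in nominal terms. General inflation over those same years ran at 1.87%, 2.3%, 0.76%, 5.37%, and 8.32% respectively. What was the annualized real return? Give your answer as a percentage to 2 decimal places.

Cumulative inflation factor: 1.0187 × 1.023 × 1.0076 × 1.0537 × 1.0832 ≈ 1.19849.
Nominal growth factor: 1.43000. Real growth factor = 1.43000 / 1.19849 ≈ 1.19316.
Annualized: 1.19316^(1/5) − 1 ≈ 0.03595.

3.60%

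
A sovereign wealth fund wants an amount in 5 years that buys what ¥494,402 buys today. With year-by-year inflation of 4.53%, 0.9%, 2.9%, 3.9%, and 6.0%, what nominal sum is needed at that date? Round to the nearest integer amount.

Cumulative price-level factor: 1.0453 × 1.009 × 1.029 × 1.039 × 1.060 ≈ 1.1952779399.
The nominal amount required is ¥494,402 scaled up by that factor.

¥590,948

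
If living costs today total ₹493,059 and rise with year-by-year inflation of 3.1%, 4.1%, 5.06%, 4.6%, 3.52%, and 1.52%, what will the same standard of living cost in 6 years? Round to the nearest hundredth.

Cumulative price-level factor: 1.031 × 1.041 × 1.0506 × 1.046 × 1.0352 × 1.0152 ≈ 1.2395223106.
Multiplying ₹493,059 by the price-level factor gives the future nominal sum.

₹611,157.63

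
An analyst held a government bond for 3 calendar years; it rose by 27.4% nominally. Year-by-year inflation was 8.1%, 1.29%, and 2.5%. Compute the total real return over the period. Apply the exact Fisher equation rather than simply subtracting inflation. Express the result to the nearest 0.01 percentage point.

13.52%

Cumulative inflation factor: 1.081 × 1.0129 × 1.025 ≈ 1.12232.
Nominal growth factor: 1.27400. Real growth factor = 1.27400 / 1.12232 ≈ 1.13515.
Total real return ≈ 13.5150%.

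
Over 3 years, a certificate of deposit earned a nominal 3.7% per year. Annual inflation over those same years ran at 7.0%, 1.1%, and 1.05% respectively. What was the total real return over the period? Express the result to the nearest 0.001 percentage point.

Cumulative inflation factor: 1.070 × 1.011 × 1.0105 ≈ 1.09313.
Nominal growth factor: 1.11516. Real growth factor = 1.11516 / 1.09313 ≈ 1.02015.
Total real return ≈ 2.0152%.

2.015%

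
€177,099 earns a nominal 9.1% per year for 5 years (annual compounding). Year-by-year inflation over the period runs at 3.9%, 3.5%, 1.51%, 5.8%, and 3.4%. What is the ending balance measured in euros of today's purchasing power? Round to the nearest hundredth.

€229,228.67

Nominal value at maturity: €177,099 × (1 + 9.1%)^5 ≈ €273,741.01.
Price-level factor over 5 years: 1.039 × 1.035 × 1.0151 × 1.058 × 1.034 ≈ 1.1941831297.
Dividing the nominal maturity value by the price-level factor gives the value in today's money.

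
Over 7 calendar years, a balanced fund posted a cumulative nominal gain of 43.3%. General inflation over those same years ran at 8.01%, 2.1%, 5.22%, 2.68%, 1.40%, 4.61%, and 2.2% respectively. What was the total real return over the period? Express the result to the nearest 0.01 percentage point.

Cumulative inflation factor: 1.0801 × 1.021 × 1.0522 × 1.0268 × 1.0140 × 1.0461 × 1.022 ≈ 1.29162.
Nominal growth factor: 1.43300. Real growth factor = 1.43300 / 1.29162 ≈ 1.10946.
Total real return ≈ 10.9456%.

10.95%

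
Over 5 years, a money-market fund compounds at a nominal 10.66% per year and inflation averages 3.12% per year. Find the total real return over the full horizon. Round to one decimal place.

The annual real rate is (1+10.66%)/(1+3.12%) − 1 = 7.3119%.
Compounded over 5 years: (1 + 0.073119)^5 − 1 ≈ 0.42311.

42.3%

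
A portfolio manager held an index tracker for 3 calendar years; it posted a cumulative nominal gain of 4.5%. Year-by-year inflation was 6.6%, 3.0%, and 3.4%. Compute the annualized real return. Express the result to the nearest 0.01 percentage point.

-2.73%

Cumulative inflation factor: 1.066 × 1.030 × 1.034 ≈ 1.13531.
Nominal growth factor: 1.04500. Real growth factor = 1.04500 / 1.13531 ≈ 0.92045.
Annualized: 0.92045^(1/3) − 1 ≈ -0.02725.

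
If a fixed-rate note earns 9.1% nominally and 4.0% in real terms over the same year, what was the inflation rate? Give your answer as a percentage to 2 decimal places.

From (1+r_nom) = (1+r_real)(1+π), we get 1+π = (1 + 9.1%)/(1 + 4.0%) = 1.091/1.040 ≈ 1.04904.
So π ≈ 4.9038%.

4.90%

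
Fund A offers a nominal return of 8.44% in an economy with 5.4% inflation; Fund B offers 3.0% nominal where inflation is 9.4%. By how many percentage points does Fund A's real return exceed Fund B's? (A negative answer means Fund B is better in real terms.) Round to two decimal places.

Fund A real return: 1.0844/1.054 − 1 = 2.884%.
Fund B real return: 1.030/1.094 − 1 = -5.850%.
Difference: 2.884 − (-5.850) = 8.734 pp.

8.73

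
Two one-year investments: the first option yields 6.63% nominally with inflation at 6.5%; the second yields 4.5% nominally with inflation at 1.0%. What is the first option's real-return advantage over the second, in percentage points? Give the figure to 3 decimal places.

-3.343

The first option real return: 1.0663/1.065 − 1 = 0.1221%.
The second real return: 1.045/1.010 − 1 = 3.4653%.
Difference: 0.1221 − 3.4653 = -3.3432 pp.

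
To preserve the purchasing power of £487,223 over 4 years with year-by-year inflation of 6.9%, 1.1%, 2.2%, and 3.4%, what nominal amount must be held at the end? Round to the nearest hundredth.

£556,452.47

Cumulative price-level factor: 1.069 × 1.011 × 1.022 × 1.034 ≈ 1.1420899117.
Multiplying £487,223 by the price-level factor gives the future nominal sum.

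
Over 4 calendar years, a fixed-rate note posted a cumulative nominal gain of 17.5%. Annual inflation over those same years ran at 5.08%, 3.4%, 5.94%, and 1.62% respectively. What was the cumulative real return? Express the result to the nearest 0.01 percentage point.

0.45%

Cumulative inflation factor: 1.0508 × 1.034 × 1.0594 × 1.0162 ≈ 1.16971.
Nominal growth factor: 1.17500. Real growth factor = 1.17500 / 1.16971 ≈ 1.00452.
Total real return ≈ 0.4519%.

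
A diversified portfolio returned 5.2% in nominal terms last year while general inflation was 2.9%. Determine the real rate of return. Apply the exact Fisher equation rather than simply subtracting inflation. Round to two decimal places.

Real return via the Fisher equation: (1 + 5.2%)/(1 + 2.9%) − 1 = 1.052/1.029 − 1 ≈ 0.02235.

2.24%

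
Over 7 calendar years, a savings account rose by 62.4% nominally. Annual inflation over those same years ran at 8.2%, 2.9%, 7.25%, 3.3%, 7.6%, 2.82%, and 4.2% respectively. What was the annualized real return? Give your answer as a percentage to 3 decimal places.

Cumulative inflation factor: 1.082 × 1.029 × 1.0725 × 1.033 × 1.076 × 1.0282 × 1.042 ≈ 1.42199.
Nominal growth factor: 1.62400. Real growth factor = 1.62400 / 1.42199 ≈ 1.14206.
Annualized: 1.14206^(1/7) − 1 ≈ 0.01916.

1.916%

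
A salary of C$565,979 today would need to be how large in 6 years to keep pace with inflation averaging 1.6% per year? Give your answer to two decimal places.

C$622,533.27

Cumulative price-level factor: (1+1.6%)^6 ≈ 1.0999229093.
The nominal amount required is C$565,979 scaled up by that factor.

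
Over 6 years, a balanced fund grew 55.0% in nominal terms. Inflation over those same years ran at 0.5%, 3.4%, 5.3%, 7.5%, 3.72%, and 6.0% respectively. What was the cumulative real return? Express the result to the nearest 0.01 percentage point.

19.85%

Cumulative inflation factor: 1.005 × 1.034 × 1.053 × 1.075 × 1.0372 × 1.060 ≈ 1.29328.
Nominal growth factor: 1.55000. Real growth factor = 1.55000 / 1.29328 ≈ 1.19851.
Total real return ≈ 19.8505%.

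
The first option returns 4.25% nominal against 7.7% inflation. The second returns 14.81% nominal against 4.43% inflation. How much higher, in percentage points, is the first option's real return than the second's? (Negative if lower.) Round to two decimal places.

The first option real return: 1.0425/1.077 − 1 = -3.203%.
The second real return: 1.1481/1.0443 − 1 = 9.940%.
Difference: -3.203 − 9.940 = -13.143 pp.

-13.14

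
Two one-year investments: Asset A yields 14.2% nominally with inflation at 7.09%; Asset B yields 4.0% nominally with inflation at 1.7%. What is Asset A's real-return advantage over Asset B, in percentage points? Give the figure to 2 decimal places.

Asset A real return: 1.142/1.0709 − 1 = 6.639%.
Asset B real return: 1.040/1.017 − 1 = 2.262%.
Difference: 6.639 − 2.262 = 4.377 pp.

4.38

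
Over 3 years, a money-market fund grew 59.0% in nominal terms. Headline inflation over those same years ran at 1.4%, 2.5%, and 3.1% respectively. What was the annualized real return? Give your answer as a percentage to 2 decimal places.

Cumulative inflation factor: 1.014 × 1.025 × 1.031 ≈ 1.07157.
Nominal growth factor: 1.59000. Real growth factor = 1.59000 / 1.07157 ≈ 1.48380.
Annualized: 1.48380^(1/3) − 1 ≈ 0.14058.

14.06%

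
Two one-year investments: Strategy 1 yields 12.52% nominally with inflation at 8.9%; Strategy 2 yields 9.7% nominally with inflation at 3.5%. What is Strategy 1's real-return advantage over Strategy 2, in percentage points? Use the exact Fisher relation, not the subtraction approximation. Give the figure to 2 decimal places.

-2.67

Strategy 1 real return: 1.1252/1.089 − 1 = 3.324%.
Strategy 2 real return: 1.097/1.035 − 1 = 5.990%.
Difference: 3.324 − 5.990 = -2.666 pp.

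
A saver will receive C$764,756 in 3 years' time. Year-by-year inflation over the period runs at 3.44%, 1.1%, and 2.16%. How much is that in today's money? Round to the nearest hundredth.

C$715,817.55

Price-level factor over 3 years: 1.0344 × 1.011 × 1.0216 ≈ 1.0683672134.
Purchasing power today: C$764,756 divided by that factor.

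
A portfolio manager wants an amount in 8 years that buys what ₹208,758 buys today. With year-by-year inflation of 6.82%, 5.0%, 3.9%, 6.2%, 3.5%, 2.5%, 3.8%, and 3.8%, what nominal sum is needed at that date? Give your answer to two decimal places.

Cumulative price-level factor: 1.0682 × 1.050 × 1.039 × 1.062 × 1.035 × 1.025 × 1.038 × 1.038 ≈ 1.4146234701.
The nominal amount required is ₹208,758 scaled up by that factor.

₹295,313.97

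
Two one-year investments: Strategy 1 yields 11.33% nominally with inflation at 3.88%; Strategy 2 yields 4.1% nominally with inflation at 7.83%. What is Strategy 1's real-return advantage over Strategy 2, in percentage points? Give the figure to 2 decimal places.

10.63

Strategy 1 real return: 1.1133/1.0388 − 1 = 7.172%.
Strategy 2 real return: 1.041/1.0783 − 1 = -3.459%.
Difference: 7.172 − (-3.459) = 10.631 pp.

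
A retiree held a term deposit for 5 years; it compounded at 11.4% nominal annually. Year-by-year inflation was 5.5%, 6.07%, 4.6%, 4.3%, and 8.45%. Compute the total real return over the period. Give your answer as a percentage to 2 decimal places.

Cumulative inflation factor: 1.055 × 1.0607 × 1.046 × 1.043 × 1.0845 ≈ 1.32401.
Nominal growth factor: 1.71564. Real growth factor = 1.71564 / 1.32401 ≈ 1.29579.
Total real return ≈ 29.5792%.

29.58%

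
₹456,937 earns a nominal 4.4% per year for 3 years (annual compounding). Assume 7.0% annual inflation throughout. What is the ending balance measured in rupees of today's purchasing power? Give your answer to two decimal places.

₹424,430.41

Nominal value at maturity: ₹456,937 × (1 + 4.4%)^3 ≈ ₹519,945.50.
Price-level factor over 3 years: (1 + 7.0%)^3 = 1.225043.
Dividing the nominal maturity value by the price-level factor gives the value in today's money.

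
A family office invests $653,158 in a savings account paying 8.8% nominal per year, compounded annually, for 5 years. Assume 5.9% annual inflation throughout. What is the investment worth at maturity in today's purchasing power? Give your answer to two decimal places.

Nominal value at maturity: $653,158 × (1 + 8.8%)^5 ≈ $995,778.46.
Price-level factor over 5 years: (1 + 5.9%)^5 ≈ 1.3319250917.
Dividing the nominal maturity value by the price-level factor gives the value in today's money.

$747,623.47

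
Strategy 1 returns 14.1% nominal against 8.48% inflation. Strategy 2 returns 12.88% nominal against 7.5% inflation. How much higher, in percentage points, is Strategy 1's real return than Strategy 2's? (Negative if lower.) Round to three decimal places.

0.176

Strategy 1 real return: 1.141/1.0848 − 1 = 5.1807%.
Strategy 2 real return: 1.1288/1.075 − 1 = 5.0047%.
Difference: 5.1807 − 5.0047 = 0.1760 pp.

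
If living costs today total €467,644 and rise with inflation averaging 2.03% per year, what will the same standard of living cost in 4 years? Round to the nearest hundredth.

Cumulative price-level factor: (1+2.03%)^4 ≈ 1.0837061715.
The nominal amount required is €467,644 scaled up by that factor.

€506,788.69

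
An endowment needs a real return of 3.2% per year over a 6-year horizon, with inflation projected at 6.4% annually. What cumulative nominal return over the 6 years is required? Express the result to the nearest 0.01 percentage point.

Required annual nominal rate: (1+3.2%)(1+6.4%) − 1 = 9.8048%.
Cumulative over 6 years: (1 + 0.098048)^6 − 1 ≈ 0.75278.

75.28%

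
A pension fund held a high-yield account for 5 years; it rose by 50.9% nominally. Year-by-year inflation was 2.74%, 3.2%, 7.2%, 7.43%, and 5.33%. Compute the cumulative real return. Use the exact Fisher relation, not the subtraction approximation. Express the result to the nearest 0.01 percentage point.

Cumulative inflation factor: 1.0274 × 1.032 × 1.072 × 1.0743 × 1.0533 ≈ 1.28615.
Nominal growth factor: 1.50900. Real growth factor = 1.50900 / 1.28615 ≈ 1.17327.
Total real return ≈ 17.3269%.

17.33%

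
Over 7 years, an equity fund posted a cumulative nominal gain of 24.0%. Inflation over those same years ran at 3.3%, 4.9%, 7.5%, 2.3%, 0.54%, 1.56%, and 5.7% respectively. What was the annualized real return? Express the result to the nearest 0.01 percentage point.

Cumulative inflation factor: 1.033 × 1.049 × 1.075 × 1.023 × 1.0054 × 1.0156 × 1.057 ≈ 1.28616.
Nominal growth factor: 1.24000. Real growth factor = 1.24000 / 1.28616 ≈ 0.96411.
Annualized: 0.96411^(1/7) − 1 ≈ -0.00521.

-0.52%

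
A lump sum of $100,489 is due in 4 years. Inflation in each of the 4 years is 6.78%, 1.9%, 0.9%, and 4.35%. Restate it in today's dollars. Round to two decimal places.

$87,714.38

Price-level factor over 4 years: 1.0678 × 1.019 × 1.009 × 1.0435 ≈ 1.1456388170.
Purchasing power today: $100,489 divided by that factor.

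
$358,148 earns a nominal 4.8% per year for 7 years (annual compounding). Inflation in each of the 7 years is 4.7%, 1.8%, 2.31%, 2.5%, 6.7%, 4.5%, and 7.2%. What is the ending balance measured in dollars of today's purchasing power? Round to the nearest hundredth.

Nominal value at maturity: $358,148 × (1 + 4.8%)^7 ≈ $497,269.14.
Price-level factor over 7 years: 1.047 × 1.018 × 1.0231 × 1.025 × 1.067 × 1.045 × 1.072 ≈ 1.3360167559.
The maturity value deflated by that factor is the answer in today's purchasing power.

$372,202.77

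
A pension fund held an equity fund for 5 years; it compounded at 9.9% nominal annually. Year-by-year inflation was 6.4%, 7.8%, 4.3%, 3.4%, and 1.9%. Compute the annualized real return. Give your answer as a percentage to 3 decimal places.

Cumulative inflation factor: 1.064 × 1.078 × 1.043 × 1.034 × 1.019 ≈ 1.26049.
Nominal growth factor: 1.60320. Real growth factor = 1.60320 / 1.26049 ≈ 1.27189.
Annualized: 1.27189^(1/5) − 1 ≈ 0.04928.

4.928%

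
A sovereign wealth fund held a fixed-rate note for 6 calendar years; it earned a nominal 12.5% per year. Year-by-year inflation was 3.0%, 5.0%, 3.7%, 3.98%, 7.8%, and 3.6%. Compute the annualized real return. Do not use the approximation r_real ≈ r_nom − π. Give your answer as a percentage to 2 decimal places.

Cumulative inflation factor: 1.030 × 1.050 × 1.037 × 1.0398 × 1.078 × 1.036 ≈ 1.30237.
Nominal growth factor: 2.02729. Real growth factor = 2.02729 / 1.30237 ≈ 1.55662.
Annualized: 1.55662^(1/6) − 1 ≈ 0.07654.

7.65%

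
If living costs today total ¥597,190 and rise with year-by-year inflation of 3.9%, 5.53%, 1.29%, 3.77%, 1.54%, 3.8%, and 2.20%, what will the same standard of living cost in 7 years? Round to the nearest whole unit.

¥741,358

Cumulative price-level factor: 1.039 × 1.0553 × 1.0129 × 1.0377 × 1.0154 × 1.038 × 1.0220 ≈ 1.2414101214.
The nominal amount required is ¥597,190 scaled up by that factor.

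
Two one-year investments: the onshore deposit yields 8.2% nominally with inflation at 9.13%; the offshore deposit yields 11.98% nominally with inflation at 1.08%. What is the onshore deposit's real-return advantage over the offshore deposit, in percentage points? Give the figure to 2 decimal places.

-11.64

The onshore deposit real return: 1.082/1.0913 − 1 = -0.852%.
The offshore deposit real return: 1.1198/1.0108 − 1 = 10.784%.
Difference: -0.852 − 10.784 = -11.636 pp.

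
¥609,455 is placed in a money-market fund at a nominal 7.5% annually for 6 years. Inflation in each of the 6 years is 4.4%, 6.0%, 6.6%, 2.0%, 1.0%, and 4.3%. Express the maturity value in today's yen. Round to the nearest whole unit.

Nominal value at maturity: ¥609,455 × (1 + 7.5%)^6 ≈ ¥940,573.
Price-level factor over 6 years: 1.044 × 1.060 × 1.066 × 1.020 × 1.010 × 1.043 ≈ 1.2675626173.
Dividing the nominal maturity value by the price-level factor gives the value in today's money.

¥742,033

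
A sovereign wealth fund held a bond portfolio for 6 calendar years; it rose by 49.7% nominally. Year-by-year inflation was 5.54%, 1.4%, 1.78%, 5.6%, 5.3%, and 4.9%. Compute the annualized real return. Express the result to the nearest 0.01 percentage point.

Cumulative inflation factor: 1.0554 × 1.014 × 1.0178 × 1.056 × 1.053 × 1.049 ≈ 1.27053.
Nominal growth factor: 1.49700. Real growth factor = 1.49700 / 1.27053 ≈ 1.17825.
Annualized: 1.17825^(1/6) − 1 ≈ 0.02772.

2.77%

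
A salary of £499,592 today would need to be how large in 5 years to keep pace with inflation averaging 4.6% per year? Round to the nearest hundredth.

Cumulative price-level factor: (1+4.6%)^5 ≈ 1.2521559532.
The nominal amount required is £499,592 scaled up by that factor.

£625,567.10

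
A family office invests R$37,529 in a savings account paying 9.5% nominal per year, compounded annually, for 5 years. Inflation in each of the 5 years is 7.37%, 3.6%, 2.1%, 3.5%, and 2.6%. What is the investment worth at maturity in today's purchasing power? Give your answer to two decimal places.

Nominal value at maturity: R$37,529 × (1 + 9.5%)^5 ≈ R$59,079.61.
Price-level factor over 5 years: 1.0737 × 1.036 × 1.021 × 1.035 × 1.026 ≈ 1.2060245853.
The maturity value deflated by that factor is the answer in today's purchasing power.

R$48,987.07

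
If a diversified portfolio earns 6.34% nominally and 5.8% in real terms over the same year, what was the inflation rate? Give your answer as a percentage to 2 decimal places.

0.51%

From (1+r_nom) = (1+r_real)(1+π), we get 1+π = (1 + 6.34%)/(1 + 5.8%) = 1.0634/1.058 ≈ 1.00510.
So π ≈ 0.5104%.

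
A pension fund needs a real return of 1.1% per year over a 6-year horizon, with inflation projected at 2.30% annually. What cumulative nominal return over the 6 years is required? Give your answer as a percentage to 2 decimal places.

22.39%

Required annual nominal rate: (1+1.1%)(1+2.30%) − 1 = 3.4253%.
Cumulative over 6 years: (1 + 0.034253)^6 − 1 ≈ 0.22394.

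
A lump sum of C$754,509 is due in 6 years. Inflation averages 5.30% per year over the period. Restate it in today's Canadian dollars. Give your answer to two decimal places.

C$553,470.14

Price-level factor over 6 years: (1 + 5.30%)^6 ≈ 1.3632334286.
Purchasing power today: C$754,509 divided by that factor.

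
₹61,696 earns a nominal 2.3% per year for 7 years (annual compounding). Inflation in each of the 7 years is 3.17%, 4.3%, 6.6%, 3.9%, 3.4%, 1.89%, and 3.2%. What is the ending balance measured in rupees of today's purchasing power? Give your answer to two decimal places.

Nominal value at maturity: ₹61,696 × (1 + 2.3%)^7 ≈ ₹72,341.32.
Price-level factor over 7 years: 1.0317 × 1.043 × 1.066 × 1.039 × 1.034 × 1.0189 × 1.032 ≈ 1.2958128714.
Dividing the nominal maturity value by the price-level factor gives the value in today's money.

₹55,826.98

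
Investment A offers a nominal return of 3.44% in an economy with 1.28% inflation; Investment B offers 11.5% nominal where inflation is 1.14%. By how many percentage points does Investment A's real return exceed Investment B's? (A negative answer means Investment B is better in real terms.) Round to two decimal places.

Investment A real return: 1.0344/1.0128 − 1 = 2.133%.
Investment B real return: 1.115/1.0114 − 1 = 10.243%.
Difference: 2.133 − 10.243 = -8.110 pp.

-8.11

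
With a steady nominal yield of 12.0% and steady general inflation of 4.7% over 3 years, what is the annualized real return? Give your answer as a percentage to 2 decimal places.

6.97%

With constant rates the annual real return is the same each year: (1+12.0%)/(1+4.7%) − 1 = 0.06972.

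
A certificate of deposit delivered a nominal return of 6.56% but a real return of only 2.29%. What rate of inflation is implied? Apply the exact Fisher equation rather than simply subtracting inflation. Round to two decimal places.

4.17%

From (1+r_nom) = (1+r_real)(1+π), we get 1+π = (1 + 6.56%)/(1 + 2.29%) = 1.0656/1.0229 ≈ 1.04174.
So π ≈ 4.1744%.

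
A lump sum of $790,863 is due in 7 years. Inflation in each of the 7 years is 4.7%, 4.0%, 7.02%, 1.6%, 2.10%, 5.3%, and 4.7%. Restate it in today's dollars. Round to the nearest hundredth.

$593,419.46

Price-level factor over 7 years: 1.047 × 1.040 × 1.0702 × 1.016 × 1.0210 × 1.053 × 1.047 ≈ 1.3327217041.
Purchasing power today: $790,863 divided by that factor.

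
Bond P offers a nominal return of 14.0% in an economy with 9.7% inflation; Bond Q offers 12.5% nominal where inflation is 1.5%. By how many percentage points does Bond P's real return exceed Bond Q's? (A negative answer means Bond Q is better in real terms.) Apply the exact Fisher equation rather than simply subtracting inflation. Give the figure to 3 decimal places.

-6.918

Bond P real return: 1.140/1.097 − 1 = 3.9198%.
Bond Q real return: 1.125/1.015 − 1 = 10.8374%.
Difference: 3.9198 − 10.8374 = -6.9176 pp.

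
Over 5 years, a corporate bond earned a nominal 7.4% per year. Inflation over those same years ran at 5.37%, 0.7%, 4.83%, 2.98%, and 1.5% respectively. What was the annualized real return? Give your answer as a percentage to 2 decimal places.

4.21%

Cumulative inflation factor: 1.0537 × 1.007 × 1.0483 × 1.0298 × 1.015 ≈ 1.16266.
Nominal growth factor: 1.42896. Real growth factor = 1.42896 / 1.16266 ≈ 1.22905.
Annualized: 1.22905^(1/5) − 1 ≈ 0.04211.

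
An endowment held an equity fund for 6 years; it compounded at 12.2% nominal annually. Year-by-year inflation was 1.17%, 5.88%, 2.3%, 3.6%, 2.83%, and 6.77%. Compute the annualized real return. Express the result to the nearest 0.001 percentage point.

Cumulative inflation factor: 1.0117 × 1.0588 × 1.023 × 1.036 × 1.0283 × 1.0677 ≈ 1.24644.
Nominal growth factor: 1.99507. Real growth factor = 1.99507 / 1.24644 ≈ 1.60062.
Annualized: 1.60062^(1/6) − 1 ≈ 0.08155.

8.155%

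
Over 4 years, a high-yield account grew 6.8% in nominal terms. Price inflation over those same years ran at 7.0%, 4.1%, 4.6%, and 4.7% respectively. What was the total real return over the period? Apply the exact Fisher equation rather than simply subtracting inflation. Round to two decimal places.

-12.45%

Cumulative inflation factor: 1.070 × 1.041 × 1.046 × 1.047 ≈ 1.21987.
Nominal growth factor: 1.06800. Real growth factor = 1.06800 / 1.21987 ≈ 0.87550.
Total real return ≈ -12.4496%.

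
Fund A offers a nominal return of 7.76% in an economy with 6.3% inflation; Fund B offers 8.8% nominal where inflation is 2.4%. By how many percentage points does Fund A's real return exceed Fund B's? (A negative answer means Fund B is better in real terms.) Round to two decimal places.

-4.88

Fund A real return: 1.0776/1.063 − 1 = 1.373%.
Fund B real return: 1.088/1.024 − 1 = 6.250%.
Difference: 1.373 − 6.250 = -4.877 pp.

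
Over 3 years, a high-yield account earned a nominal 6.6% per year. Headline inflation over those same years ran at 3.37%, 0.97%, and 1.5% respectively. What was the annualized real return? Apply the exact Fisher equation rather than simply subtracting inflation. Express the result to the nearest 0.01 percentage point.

4.57%

Cumulative inflation factor: 1.0337 × 1.0097 × 1.015 ≈ 1.05938.
Nominal growth factor: 1.21136. Real growth factor = 1.21136 / 1.05938 ≈ 1.14345.
Annualized: 1.14345^(1/3) − 1 ≈ 0.04570.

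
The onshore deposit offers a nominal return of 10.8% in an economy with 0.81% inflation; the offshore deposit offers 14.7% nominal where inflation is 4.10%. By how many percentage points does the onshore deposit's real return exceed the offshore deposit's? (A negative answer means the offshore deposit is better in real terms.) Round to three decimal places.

The onshore deposit real return: 1.108/1.0081 − 1 = 9.9097%.
The offshore deposit real return: 1.147/1.0410 − 1 = 10.1825%.
Difference: 9.9097 − 10.1825 = -0.2728 pp.

-0.273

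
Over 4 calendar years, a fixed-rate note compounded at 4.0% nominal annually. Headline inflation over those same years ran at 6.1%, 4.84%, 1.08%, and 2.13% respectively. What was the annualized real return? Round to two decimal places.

Cumulative inflation factor: 1.061 × 1.0484 × 1.0108 × 1.0213 ≈ 1.14831.
Nominal growth factor: 1.16986. Real growth factor = 1.16986 / 1.14831 ≈ 1.01876.
Annualized: 1.01876^(1/4) − 1 ≈ 0.00466.

0.47%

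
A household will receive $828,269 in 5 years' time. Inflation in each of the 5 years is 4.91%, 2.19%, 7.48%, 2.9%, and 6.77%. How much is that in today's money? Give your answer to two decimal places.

$654,265.24

Price-level factor over 5 years: 1.0491 × 1.0219 × 1.0748 × 1.029 × 1.0677 ≈ 1.2659529392.
Purchasing power today: $828,269 divided by that factor.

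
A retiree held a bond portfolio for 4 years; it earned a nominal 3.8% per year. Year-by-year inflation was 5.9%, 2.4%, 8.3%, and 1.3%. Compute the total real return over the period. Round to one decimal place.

Cumulative inflation factor: 1.059 × 1.024 × 1.083 × 1.013 ≈ 1.18969.
Nominal growth factor: 1.16089. Real growth factor = 1.16089 / 1.18969 ≈ 0.97579.
Total real return ≈ -2.4212%.

-2.4%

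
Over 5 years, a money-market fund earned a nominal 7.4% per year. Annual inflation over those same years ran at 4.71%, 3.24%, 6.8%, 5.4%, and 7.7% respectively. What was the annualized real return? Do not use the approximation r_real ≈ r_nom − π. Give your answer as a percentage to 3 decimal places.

Cumulative inflation factor: 1.0471 × 1.0324 × 1.068 × 1.054 × 1.077 ≈ 1.31058.
Nominal growth factor: 1.42896. Real growth factor = 1.42896 / 1.31058 ≈ 1.09033.
Annualized: 1.09033^(1/5) − 1 ≈ 0.01745.

1.745%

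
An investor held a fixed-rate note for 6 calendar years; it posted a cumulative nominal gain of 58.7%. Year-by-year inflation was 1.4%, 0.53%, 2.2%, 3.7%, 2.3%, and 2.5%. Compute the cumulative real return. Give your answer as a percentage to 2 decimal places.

Cumulative inflation factor: 1.014 × 1.0053 × 1.022 × 1.037 × 1.023 × 1.025 ≈ 1.13282.
Nominal growth factor: 1.58700. Real growth factor = 1.58700 / 1.13282 ≈ 1.40092.
Total real return ≈ 40.0923%.

40.09%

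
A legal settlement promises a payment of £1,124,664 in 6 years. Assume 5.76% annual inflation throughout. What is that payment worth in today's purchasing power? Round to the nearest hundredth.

£803,700.32

Price-level factor over 6 years: (1 + 5.76%)^6 ≈ 1.3993574132.
Purchasing power today: £1,124,664 divided by that factor.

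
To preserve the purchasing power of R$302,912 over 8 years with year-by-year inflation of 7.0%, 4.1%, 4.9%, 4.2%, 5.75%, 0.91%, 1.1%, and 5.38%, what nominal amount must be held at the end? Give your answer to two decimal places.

R$419,293.50

Cumulative price-level factor: 1.070 × 1.041 × 1.049 × 1.042 × 1.0575 × 1.0091 × 1.011 × 1.0538 ≈ 1.3842089291.
Multiplying R$302,912 by the price-level factor gives the future nominal sum.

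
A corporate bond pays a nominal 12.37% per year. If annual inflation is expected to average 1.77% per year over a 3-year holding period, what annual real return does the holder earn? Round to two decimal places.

With constant rates the annual real return is the same each year: (1+12.37%)/(1+1.77%) − 1 = 0.10416.

10.42%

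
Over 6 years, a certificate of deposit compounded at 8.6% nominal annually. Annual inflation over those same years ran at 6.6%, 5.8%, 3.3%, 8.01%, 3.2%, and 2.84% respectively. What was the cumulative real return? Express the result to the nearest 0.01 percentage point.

22.84%

Cumulative inflation factor: 1.066 × 1.058 × 1.033 × 1.0801 × 1.032 × 1.0284 ≈ 1.33552.
Nominal growth factor: 1.64051. Real growth factor = 1.64051 / 1.33552 ≈ 1.22837.
Total real return ≈ 22.8372%.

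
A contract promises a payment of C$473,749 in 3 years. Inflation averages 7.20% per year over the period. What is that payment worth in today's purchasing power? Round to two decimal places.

C$384,559.86

Price-level factor over 3 years: (1 + 7.20%)^3 = 1.231925248.
Purchasing power today: C$473,749 divided by that factor.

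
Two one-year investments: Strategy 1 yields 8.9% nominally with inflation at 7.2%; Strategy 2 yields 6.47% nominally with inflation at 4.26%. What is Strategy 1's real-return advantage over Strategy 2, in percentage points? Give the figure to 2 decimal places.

-0.53

Strategy 1 real return: 1.089/1.072 − 1 = 1.586%.
Strategy 2 real return: 1.0647/1.0426 − 1 = 2.120%.
Difference: 1.586 − 2.120 = -0.534 pp.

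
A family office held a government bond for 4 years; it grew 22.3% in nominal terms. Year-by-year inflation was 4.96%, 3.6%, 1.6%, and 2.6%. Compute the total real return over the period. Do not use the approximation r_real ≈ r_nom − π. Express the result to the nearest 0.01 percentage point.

7.90%

Cumulative inflation factor: 1.0496 × 1.036 × 1.016 × 1.026 ≈ 1.13351.
Nominal growth factor: 1.22300. Real growth factor = 1.22300 / 1.13351 ≈ 1.07895.
Total real return ≈ 7.8951%.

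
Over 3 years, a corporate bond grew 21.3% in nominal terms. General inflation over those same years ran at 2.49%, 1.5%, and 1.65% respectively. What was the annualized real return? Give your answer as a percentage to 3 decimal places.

4.681%

Cumulative inflation factor: 1.0249 × 1.015 × 1.0165 ≈ 1.05744.
Nominal growth factor: 1.21300. Real growth factor = 1.21300 / 1.05744 ≈ 1.14711.
Annualized: 1.14711^(1/3) − 1 ≈ 0.04681.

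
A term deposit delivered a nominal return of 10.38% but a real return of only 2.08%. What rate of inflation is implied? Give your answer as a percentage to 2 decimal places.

8.13%

From (1+r_nom) = (1+r_real)(1+π), we get 1+π = (1 + 10.38%)/(1 + 2.08%) = 1.1038/1.0208 ≈ 1.08131.
So π ≈ 8.1309%.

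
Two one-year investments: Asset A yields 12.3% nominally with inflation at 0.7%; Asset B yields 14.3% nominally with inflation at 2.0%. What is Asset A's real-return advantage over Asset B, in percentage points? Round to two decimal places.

Asset A real return: 1.123/1.007 − 1 = 11.519%.
Asset B real return: 1.143/1.020 − 1 = 12.059%.
Difference: 11.519 − 12.059 = -0.540 pp.

-0.54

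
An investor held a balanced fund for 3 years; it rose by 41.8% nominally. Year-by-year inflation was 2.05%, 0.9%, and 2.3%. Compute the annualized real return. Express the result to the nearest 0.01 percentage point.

10.42%

Cumulative inflation factor: 1.0205 × 1.009 × 1.023 ≈ 1.05337.
Nominal growth factor: 1.41800. Real growth factor = 1.41800 / 1.05337 ≈ 1.34616.
Annualized: 1.34616^(1/3) − 1 ≈ 0.10416.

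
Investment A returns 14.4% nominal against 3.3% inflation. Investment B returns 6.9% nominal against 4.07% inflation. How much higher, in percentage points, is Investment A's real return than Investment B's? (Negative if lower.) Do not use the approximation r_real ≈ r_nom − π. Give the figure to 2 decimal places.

Investment A real return: 1.144/1.033 − 1 = 10.745%.
Investment B real return: 1.069/1.0407 − 1 = 2.719%.
Difference: 10.745 − 2.719 = 8.026 pp.

8.03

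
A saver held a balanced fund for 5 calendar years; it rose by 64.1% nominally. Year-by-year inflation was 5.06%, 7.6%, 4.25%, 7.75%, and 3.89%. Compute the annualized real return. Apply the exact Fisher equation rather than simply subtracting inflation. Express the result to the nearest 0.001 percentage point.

4.462%

Cumulative inflation factor: 1.0506 × 1.076 × 1.0425 × 1.0775 × 1.0389 ≈ 1.31922.
Nominal growth factor: 1.64100. Real growth factor = 1.64100 / 1.31922 ≈ 1.24392.
Annualized: 1.24392^(1/5) − 1 ≈ 0.04462.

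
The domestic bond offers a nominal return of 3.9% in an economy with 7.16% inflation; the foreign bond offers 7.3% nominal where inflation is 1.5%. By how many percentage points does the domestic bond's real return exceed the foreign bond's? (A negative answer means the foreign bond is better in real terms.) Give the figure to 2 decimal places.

-8.76

The domestic bond real return: 1.039/1.0716 − 1 = -3.042%.
The foreign bond real return: 1.073/1.015 − 1 = 5.714%.
Difference: -3.042 − 5.714 = -8.756 pp.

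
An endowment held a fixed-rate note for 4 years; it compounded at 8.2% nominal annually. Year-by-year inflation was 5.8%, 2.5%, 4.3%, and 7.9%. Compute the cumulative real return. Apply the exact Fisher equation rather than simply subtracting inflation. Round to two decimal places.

12.30%

Cumulative inflation factor: 1.058 × 1.025 × 1.043 × 1.079 ≈ 1.22044.
Nominal growth factor: 1.37059. Real growth factor = 1.37059 / 1.22044 ≈ 1.12304.
Total real return ≈ 12.3036%.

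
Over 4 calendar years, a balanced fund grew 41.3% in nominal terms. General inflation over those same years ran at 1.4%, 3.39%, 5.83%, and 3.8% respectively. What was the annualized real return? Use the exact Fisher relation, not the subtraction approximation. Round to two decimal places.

5.25%

Cumulative inflation factor: 1.014 × 1.0339 × 1.0583 × 1.038 ≈ 1.15166.
Nominal growth factor: 1.41300. Real growth factor = 1.41300 / 1.15166 ≈ 1.22693.
Annualized: 1.22693^(1/4) − 1 ≈ 0.05246.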